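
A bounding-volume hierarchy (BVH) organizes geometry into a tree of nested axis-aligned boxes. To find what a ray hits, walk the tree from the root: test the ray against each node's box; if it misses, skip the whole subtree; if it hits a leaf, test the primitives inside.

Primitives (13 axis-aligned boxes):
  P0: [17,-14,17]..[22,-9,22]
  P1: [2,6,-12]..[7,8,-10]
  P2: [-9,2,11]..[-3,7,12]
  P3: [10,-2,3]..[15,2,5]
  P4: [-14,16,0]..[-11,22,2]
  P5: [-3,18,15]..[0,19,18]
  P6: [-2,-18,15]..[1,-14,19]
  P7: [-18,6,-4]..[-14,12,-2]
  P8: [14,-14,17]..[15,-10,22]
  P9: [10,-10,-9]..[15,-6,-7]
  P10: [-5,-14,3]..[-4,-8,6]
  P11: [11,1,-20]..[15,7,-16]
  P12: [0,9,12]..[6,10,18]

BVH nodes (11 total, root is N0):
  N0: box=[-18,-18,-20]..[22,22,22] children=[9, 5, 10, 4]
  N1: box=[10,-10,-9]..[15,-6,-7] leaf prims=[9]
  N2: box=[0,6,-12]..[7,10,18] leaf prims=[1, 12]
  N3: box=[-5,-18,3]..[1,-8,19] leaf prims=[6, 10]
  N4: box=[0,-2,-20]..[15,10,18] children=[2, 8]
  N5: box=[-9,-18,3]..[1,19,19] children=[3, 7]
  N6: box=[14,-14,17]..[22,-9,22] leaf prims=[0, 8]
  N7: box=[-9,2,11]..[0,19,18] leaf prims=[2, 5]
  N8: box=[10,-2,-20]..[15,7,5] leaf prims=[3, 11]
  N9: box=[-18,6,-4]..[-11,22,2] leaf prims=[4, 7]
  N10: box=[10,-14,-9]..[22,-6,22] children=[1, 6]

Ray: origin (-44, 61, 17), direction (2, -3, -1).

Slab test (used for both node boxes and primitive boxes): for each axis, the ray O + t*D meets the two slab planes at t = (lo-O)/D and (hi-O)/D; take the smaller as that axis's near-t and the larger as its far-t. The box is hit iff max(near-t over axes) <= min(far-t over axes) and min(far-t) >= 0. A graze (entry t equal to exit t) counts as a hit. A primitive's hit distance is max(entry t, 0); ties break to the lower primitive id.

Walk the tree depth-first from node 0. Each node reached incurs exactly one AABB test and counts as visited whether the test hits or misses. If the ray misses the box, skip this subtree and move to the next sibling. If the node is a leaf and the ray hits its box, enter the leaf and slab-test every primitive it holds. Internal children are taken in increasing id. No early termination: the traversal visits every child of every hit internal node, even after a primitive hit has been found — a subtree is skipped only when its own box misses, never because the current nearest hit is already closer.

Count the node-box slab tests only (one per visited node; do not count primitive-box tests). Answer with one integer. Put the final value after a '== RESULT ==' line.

Walk:
N0 x:[13,33] y:[13,79/3] z:[-5,37] -> hit [13,79/3], descend [4, 5, 9, 10]
  N4 x:[22,59/2] y:[17,21] z:[-1,37] -> miss, prune
  N5 x:[35/2,45/2] y:[14,79/3] z:[-2,14] -> miss, prune
  N9 x:[13,33/2] y:[13,55/3] z:[15,21] -> hit [15,33/2] leaf, test {P4@t=15, P7(miss)}
  N10 x:[27,33] y:[67/3,25] z:[-5,26] -> miss, prune

5 AABB tests over nodes [0, 4, 5, 9, 10]; 1 leaf entered; closest P4.

== RESULT ==
5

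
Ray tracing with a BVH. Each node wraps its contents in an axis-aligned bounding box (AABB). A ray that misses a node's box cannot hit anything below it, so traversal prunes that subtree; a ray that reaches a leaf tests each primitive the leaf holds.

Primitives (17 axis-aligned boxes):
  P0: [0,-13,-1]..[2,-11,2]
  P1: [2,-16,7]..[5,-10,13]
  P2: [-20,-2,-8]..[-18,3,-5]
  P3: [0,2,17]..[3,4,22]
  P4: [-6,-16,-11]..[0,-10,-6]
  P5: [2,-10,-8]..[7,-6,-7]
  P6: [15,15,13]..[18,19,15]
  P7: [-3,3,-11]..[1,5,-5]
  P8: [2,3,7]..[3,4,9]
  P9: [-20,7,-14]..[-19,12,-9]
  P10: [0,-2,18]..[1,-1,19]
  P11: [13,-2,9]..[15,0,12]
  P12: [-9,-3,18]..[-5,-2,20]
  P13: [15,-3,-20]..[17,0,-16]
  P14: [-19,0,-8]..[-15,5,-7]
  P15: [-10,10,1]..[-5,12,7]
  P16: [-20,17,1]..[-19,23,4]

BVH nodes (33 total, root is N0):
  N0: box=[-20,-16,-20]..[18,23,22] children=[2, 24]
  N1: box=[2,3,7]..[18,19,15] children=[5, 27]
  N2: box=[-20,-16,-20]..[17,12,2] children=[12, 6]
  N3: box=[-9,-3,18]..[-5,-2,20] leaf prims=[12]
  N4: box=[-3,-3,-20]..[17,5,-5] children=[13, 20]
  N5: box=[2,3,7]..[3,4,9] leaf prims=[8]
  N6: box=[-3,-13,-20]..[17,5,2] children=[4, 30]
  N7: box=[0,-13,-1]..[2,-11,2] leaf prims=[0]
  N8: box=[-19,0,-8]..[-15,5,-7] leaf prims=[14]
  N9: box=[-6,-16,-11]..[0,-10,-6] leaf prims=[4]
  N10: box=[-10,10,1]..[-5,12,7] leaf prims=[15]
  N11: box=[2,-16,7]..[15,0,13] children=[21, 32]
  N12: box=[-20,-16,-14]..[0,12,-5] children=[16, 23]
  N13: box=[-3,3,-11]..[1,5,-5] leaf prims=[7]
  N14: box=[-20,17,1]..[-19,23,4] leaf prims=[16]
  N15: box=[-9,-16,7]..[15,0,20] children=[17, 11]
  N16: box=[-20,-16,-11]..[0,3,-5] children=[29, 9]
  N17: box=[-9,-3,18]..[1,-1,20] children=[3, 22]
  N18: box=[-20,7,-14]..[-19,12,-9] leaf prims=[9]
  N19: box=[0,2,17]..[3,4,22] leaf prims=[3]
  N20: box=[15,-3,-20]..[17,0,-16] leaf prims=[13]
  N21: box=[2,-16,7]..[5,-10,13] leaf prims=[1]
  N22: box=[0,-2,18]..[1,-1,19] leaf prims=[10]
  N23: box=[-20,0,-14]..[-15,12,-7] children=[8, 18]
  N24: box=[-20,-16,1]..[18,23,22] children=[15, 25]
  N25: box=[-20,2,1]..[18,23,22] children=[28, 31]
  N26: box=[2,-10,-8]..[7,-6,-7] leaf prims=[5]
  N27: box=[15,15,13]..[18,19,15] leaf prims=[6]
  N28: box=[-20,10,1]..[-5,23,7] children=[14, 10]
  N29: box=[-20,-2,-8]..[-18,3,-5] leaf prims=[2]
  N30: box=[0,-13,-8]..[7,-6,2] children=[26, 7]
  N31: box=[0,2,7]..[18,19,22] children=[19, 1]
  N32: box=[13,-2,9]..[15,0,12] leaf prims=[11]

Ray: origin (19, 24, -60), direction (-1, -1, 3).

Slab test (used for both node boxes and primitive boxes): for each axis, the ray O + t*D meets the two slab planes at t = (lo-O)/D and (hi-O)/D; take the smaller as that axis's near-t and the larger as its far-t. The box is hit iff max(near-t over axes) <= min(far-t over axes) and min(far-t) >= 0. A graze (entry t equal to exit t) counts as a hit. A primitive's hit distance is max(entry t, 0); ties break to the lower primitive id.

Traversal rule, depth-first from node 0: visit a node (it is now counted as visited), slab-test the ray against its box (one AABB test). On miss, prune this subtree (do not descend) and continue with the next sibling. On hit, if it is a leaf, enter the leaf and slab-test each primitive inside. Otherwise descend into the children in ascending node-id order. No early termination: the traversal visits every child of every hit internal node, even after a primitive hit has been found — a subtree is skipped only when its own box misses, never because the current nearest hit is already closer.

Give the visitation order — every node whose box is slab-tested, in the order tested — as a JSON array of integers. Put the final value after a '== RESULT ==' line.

Traverse from the root:
N0 x:[1,39] y:[1,40] z:[40/3,82/3] -> hit [40/3,82/3], descend [2, 24]
  N2 x:[2,39] y:[12,40] z:[40/3,62/3] -> hit [40/3,62/3], descend [6, 12]
    N6 x:[2,22] y:[19,37] z:[40/3,62/3] -> hit [19,62/3], descend [4, 30]
      N4 x:[2,22] y:[19,27] z:[40/3,55/3] -> miss, prune
      N30 x:[12,19] y:[30,37] z:[52/3,62/3] -> miss, prune
    N12 x:[19,39] y:[12,40] z:[46/3,55/3] -> miss, prune
  N24 x:[1,39] y:[1,40] z:[61/3,82/3] -> hit [61/3,82/3], descend [15, 25]
    N15 x:[4,28] y:[24,40] z:[67/3,80/3] -> hit [24,80/3], descend [11, 17]
      N11 x:[4,17] y:[24,40] z:[67/3,73/3] -> miss, prune
      N17 x:[18,28] y:[25,27] z:[26,80/3] -> hit [26,80/3], descend [3, 22]
        N3 x:[24,28] y:[26,27] z:[26,80/3] -> hit [26,80/3] leaf, test {P12@t=26}
        N22 x:[18,19] y:[25,26] z:[26,79/3] -> miss, prune
    N25 x:[1,39] y:[1,22] z:[61/3,82/3] -> hit [61/3,22], descend [28, 31]
      N28 x:[24,39] y:[1,14] z:[61/3,67/3] -> miss, prune
      N31 x:[1,19] y:[5,22] z:[67/3,82/3] -> miss, prune

15 AABB tests over nodes [0, 2, 6, 4, 30, 12, 24, 15, 11, 17, 3, 22, 25, 28, 31]; 1 leaf entered; closest P12.

== RESULT ==
[0, 2, 6, 4, 30, 12, 24, 15, 11, 17, 3, 22, 25, 28, 31]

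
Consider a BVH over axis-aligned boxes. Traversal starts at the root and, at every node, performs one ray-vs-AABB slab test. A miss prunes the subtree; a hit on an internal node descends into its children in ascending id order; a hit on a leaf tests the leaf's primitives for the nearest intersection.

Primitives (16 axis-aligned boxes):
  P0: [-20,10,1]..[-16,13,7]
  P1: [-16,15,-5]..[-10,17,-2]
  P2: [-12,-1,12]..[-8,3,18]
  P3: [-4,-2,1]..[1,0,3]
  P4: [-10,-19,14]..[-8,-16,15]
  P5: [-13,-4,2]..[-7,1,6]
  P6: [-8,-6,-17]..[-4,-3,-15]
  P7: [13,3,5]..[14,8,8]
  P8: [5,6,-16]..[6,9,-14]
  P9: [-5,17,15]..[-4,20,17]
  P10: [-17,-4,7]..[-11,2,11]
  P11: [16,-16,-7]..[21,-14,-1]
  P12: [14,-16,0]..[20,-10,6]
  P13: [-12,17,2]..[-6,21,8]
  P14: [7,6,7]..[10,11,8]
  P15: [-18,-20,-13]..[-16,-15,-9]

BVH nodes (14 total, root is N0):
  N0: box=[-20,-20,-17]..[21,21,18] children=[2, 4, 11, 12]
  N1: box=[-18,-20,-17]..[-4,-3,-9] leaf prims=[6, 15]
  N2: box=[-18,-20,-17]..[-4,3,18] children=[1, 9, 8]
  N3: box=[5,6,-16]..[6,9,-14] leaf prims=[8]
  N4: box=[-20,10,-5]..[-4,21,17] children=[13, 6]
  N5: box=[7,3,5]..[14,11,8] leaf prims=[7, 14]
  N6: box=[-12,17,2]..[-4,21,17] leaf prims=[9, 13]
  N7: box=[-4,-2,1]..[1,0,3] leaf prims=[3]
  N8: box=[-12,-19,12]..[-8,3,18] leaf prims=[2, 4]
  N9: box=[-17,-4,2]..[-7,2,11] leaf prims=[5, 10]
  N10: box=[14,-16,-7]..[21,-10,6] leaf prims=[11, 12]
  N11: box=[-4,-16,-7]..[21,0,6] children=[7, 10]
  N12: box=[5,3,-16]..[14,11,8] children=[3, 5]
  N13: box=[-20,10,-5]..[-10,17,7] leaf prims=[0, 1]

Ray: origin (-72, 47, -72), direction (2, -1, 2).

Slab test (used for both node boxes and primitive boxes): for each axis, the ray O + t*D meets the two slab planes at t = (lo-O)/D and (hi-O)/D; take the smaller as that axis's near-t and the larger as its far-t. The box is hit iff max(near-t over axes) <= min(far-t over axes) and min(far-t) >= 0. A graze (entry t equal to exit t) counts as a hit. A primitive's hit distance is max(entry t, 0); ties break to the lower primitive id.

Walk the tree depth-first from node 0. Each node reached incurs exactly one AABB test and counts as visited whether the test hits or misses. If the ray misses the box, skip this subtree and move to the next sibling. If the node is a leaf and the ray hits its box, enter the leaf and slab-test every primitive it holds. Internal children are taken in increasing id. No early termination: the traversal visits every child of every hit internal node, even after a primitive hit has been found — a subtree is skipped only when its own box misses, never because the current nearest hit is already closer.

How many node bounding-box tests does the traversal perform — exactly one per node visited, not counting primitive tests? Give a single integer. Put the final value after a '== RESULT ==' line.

Walk:
N0 x:[26,93/2] y:[26,67] z:[55/2,45] -> hit [55/2,45], descend [2, 4, 11, 12]
  N2 x:[27,34] y:[44,67] z:[55/2,45] -> miss, prune
  N4 x:[26,34] y:[26,37] z:[67/2,89/2] -> hit [67/2,34], descend [6, 13]
    N6 x:[30,34] y:[26,30] z:[37,89/2] -> miss, prune
    N13 x:[26,31] y:[30,37] z:[67/2,79/2] -> miss, prune
  N11 x:[34,93/2] y:[47,63] z:[65/2,39] -> miss, prune
  N12 x:[77/2,43] y:[36,44] z:[28,40] -> hit [77/2,40], descend [3, 5]
    N3 x:[77/2,39] y:[38,41] z:[28,29] -> miss, prune
    N5 x:[79/2,43] y:[36,44] z:[77/2,40] -> hit [79/2,40] leaf, test {P7(miss), P14@t=79/2}

Summary -> nodes [0, 2, 4, 6, 13, 11, 12, 3, 5]; box-tests=9; leaf-entries=1; first=P14

== RESULT ==
9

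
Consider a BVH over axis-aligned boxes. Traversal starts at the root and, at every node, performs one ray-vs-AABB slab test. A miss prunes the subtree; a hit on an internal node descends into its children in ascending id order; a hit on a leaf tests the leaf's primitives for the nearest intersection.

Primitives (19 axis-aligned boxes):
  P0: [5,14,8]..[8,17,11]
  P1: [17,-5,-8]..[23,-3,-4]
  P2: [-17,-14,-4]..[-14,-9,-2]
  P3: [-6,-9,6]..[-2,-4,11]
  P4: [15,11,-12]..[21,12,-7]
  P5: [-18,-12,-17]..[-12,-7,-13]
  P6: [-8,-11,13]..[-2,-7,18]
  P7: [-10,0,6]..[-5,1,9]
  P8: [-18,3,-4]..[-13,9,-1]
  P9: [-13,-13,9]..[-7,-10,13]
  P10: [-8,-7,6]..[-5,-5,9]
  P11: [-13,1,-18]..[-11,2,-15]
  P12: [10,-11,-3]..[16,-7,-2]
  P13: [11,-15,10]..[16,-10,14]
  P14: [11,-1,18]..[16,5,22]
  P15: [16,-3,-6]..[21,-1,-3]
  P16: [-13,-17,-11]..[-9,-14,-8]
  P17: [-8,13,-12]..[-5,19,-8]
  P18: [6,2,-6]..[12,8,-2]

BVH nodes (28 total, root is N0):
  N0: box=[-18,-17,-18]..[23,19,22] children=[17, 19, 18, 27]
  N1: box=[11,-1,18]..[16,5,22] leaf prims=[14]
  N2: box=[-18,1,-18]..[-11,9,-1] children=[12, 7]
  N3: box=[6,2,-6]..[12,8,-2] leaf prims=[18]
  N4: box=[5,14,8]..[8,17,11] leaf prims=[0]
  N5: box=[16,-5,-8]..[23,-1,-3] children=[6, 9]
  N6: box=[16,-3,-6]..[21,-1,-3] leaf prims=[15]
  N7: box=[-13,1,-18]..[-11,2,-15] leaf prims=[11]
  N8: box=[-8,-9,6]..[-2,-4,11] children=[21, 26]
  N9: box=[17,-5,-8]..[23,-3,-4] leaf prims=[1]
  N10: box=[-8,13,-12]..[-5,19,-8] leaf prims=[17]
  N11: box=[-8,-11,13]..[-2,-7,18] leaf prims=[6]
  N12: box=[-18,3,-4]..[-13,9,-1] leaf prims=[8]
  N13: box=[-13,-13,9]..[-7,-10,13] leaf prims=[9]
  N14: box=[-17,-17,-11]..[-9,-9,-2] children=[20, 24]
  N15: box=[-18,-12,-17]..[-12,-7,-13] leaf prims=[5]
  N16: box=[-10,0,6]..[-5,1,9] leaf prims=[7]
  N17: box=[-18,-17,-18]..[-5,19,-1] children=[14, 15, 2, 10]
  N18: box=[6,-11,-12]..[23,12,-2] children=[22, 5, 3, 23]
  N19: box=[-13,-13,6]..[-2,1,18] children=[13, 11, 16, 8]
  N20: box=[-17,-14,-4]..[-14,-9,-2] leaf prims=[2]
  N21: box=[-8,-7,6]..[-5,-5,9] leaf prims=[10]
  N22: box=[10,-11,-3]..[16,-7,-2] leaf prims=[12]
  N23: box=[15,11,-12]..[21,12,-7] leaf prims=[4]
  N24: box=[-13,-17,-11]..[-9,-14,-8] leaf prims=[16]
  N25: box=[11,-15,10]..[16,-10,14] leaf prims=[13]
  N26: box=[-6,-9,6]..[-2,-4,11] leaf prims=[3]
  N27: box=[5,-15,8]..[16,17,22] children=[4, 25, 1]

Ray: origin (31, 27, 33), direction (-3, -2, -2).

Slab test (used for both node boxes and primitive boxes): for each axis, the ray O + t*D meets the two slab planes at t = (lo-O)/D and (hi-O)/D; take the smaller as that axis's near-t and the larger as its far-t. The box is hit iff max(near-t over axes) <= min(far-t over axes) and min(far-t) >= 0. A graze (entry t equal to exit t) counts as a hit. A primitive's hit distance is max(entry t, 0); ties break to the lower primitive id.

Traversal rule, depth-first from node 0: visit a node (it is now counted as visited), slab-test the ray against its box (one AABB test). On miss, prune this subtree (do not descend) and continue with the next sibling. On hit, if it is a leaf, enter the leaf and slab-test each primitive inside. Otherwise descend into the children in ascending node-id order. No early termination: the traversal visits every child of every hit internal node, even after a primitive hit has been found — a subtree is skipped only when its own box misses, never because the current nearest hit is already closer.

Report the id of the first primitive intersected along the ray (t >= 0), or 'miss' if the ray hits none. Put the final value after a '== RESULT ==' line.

Traverse from the root:
N0 x:[8/3,49/3] y:[4,22] z:[11/2,51/2] -> hit [11/2,49/3], descend [17, 18, 19, 27]
  N17 x:[12,49/3] y:[4,22] z:[17,51/2] -> miss, prune
  N18 x:[8/3,25/3] y:[15/2,19] z:[35/2,45/2] -> miss, prune
  N19 x:[11,44/3] y:[13,20] z:[15/2,27/2] -> hit [13,27/2], descend [8, 11, 13, 16]
    N8 x:[11,13] y:[31/2,18] z:[11,27/2] -> miss, prune
    N11 x:[11,13] y:[17,19] z:[15/2,10] -> miss, prune
    N13 x:[38/3,44/3] y:[37/2,20] z:[10,12] -> miss, prune
    N16 x:[12,41/3] y:[13,27/2] z:[12,27/2] -> hit [13,27/2] leaf, test {P7@t=13}
  N27 x:[5,26/3] y:[5,21] z:[11/2,25/2] -> hit [11/2,26/3], descend [1, 4, 25]
    N1 x:[5,20/3] y:[11,14] z:[11/2,15/2] -> miss, prune
    N4 x:[23/3,26/3] y:[5,13/2] z:[11,25/2] -> miss, prune
    N25 x:[5,20/3] y:[37/2,21] z:[19/2,23/2] -> miss, prune

Summary -> nodes [0, 17, 18, 19, 8, 11, 13, 16, 27, 1, 4, 25]; box-tests=12; leaf-entries=1; first=P7

== RESULT ==
7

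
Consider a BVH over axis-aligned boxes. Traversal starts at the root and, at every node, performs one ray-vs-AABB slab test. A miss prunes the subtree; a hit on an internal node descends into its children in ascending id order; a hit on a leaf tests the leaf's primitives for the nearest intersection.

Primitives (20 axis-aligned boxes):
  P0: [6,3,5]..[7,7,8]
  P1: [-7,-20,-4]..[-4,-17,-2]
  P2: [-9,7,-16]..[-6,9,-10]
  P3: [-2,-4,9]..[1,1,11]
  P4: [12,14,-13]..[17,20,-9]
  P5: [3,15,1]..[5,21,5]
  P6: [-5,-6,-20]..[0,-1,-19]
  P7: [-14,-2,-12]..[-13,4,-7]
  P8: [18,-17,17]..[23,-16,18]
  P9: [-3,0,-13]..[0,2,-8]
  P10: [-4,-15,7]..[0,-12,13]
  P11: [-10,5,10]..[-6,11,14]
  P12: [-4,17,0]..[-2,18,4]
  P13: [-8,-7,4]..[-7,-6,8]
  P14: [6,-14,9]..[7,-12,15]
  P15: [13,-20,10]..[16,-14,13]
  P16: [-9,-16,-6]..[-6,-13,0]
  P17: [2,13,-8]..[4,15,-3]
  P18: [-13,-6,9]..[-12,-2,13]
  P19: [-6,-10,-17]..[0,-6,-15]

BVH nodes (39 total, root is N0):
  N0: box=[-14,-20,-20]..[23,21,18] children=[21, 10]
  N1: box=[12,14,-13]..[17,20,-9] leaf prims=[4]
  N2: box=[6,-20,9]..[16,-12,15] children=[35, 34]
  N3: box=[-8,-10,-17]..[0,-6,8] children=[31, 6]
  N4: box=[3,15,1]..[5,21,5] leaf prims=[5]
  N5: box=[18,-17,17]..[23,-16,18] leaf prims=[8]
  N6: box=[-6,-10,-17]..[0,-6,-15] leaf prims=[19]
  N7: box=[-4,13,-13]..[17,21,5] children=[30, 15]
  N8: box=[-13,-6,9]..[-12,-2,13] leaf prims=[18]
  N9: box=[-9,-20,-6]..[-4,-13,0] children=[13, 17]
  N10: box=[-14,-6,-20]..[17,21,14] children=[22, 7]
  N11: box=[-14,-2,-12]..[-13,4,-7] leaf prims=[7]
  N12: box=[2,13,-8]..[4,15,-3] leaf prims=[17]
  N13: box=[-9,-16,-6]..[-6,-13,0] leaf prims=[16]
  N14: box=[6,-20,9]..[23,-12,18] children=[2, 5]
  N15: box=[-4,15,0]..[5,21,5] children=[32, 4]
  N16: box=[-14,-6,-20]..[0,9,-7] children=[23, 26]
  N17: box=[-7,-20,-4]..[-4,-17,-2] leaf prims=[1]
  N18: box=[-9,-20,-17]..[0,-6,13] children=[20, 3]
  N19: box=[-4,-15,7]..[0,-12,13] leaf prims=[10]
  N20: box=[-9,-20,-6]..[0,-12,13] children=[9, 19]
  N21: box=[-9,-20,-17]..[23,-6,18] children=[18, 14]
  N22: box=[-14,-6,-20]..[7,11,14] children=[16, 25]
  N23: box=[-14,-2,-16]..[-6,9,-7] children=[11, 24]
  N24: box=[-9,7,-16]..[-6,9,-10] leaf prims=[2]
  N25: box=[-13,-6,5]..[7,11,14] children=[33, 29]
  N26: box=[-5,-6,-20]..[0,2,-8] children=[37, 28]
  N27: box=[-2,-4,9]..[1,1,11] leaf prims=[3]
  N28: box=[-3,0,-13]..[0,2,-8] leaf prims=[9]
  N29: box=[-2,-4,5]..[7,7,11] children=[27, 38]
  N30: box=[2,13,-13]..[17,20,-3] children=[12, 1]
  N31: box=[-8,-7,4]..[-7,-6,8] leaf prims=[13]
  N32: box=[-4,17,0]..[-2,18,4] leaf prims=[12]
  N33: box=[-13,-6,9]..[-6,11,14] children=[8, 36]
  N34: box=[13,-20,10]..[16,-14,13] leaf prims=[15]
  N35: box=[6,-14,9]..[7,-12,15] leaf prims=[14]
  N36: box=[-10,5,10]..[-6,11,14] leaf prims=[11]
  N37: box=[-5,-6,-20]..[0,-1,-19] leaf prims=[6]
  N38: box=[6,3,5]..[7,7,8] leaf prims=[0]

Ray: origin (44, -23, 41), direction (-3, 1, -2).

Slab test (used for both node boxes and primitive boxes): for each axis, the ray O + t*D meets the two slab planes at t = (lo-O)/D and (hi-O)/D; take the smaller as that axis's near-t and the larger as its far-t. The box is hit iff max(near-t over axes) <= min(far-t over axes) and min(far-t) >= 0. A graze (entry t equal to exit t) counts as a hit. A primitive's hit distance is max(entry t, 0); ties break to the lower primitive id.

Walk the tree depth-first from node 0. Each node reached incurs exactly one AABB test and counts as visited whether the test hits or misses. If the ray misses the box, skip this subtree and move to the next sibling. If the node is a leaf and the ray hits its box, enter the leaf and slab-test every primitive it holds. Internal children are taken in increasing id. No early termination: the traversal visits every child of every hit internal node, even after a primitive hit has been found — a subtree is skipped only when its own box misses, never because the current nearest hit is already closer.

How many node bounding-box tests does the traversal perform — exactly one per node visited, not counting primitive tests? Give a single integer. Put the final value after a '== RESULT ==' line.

Walk:
N0 x:[7,58/3] y:[3,44] z:[23/2,61/2] -> hit [23/2,58/3], descend [10, 21]
  N10 x:[9,58/3] y:[17,44] z:[27/2,61/2] -> hit [17,58/3], descend [7, 22]
    N7 x:[9,16] y:[36,44] z:[18,27] -> miss, prune
    N22 x:[37/3,58/3] y:[17,34] z:[27/2,61/2] -> hit [17,58/3], descend [16, 25]
      N16 x:[44/3,58/3] y:[17,32] z:[24,61/2] -> miss, prune
      N25 x:[37/3,19] y:[17,34] z:[27/2,18] -> hit [17,18], descend [29, 33]
        N29 x:[37/3,46/3] y:[19,30] z:[15,18] -> miss, prune
        N33 x:[50/3,19] y:[17,34] z:[27/2,16] -> miss, prune
  N21 x:[7,53/3] y:[3,17] z:[23/2,29] -> hit [23/2,17], descend [14, 18]
    N14 x:[7,38/3] y:[3,11] z:[23/2,16] -> miss, prune
    N18 x:[44/3,53/3] y:[3,17] z:[14,29] -> hit [44/3,17], descend [3, 20]
      N3 x:[44/3,52/3] y:[13,17] z:[33/2,29] -> hit [33/2,17], descend [6, 31]
        N6 x:[44/3,50/3] y:[13,17] z:[28,29] -> miss, prune
        N31 x:[17,52/3] y:[16,17] z:[33/2,37/2] -> hit [17,17] leaf, test {P13@t=17}
      N20 x:[44/3,53/3] y:[3,11] z:[14,47/2] -> miss, prune

order=[0, 10, 7, 22, 16, 25, 29, 33, 21, 14, 18, 3, 6, 31, 20]  |boxes|=15  |leaves|=1  hit=P13

== RESULT ==
15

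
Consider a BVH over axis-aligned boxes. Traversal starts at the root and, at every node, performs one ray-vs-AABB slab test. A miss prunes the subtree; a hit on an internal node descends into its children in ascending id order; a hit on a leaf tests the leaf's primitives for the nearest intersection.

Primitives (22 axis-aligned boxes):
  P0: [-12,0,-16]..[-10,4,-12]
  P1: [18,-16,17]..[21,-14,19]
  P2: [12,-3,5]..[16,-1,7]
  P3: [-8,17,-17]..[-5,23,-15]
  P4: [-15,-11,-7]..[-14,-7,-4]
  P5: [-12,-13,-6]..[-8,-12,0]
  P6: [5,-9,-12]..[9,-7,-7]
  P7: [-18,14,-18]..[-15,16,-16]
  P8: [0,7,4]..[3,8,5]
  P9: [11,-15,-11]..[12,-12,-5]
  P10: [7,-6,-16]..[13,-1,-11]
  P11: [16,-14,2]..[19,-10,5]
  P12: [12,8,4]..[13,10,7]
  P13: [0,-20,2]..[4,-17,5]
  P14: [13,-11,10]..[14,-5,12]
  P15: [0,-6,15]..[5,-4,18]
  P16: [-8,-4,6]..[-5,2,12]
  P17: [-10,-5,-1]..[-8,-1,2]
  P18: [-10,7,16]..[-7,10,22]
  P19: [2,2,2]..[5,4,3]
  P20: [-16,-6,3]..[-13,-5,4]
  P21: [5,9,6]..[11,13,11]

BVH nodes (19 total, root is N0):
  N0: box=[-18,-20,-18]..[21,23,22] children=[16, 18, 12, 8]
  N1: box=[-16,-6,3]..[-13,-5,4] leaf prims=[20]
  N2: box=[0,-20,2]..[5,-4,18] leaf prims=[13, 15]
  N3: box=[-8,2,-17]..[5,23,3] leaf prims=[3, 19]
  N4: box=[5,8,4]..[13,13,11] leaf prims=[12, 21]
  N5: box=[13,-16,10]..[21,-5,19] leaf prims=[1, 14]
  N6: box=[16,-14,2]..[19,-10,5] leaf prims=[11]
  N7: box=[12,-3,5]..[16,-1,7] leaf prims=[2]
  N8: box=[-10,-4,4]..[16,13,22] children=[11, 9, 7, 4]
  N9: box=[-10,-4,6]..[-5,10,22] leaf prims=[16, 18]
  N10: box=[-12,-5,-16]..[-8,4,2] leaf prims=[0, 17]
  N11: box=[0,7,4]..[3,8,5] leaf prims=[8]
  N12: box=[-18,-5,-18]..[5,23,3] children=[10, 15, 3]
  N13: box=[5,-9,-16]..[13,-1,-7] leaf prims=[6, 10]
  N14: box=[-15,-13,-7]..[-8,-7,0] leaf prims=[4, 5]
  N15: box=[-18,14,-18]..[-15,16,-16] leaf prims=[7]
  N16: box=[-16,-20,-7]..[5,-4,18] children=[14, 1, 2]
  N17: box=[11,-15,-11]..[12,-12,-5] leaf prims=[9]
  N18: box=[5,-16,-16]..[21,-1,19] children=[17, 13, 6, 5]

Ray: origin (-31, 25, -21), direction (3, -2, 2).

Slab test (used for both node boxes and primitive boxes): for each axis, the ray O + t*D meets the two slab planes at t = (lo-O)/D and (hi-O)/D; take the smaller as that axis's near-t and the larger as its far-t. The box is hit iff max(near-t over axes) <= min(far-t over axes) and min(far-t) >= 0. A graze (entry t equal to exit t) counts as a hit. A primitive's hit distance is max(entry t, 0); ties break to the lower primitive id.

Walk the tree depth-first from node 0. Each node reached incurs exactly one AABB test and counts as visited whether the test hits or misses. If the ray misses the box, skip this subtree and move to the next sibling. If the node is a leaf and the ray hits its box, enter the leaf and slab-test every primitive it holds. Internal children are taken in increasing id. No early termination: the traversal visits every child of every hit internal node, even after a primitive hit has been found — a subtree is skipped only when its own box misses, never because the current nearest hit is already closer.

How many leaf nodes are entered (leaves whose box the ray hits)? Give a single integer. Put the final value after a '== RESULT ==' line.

Trace the traversal:
N0 x:[13/3,52/3] y:[1,45/2] z:[3/2,43/2] -> hit [13/3,52/3], descend [8, 12, 16, 18]
  N8 x:[7,47/3] y:[6,29/2] z:[25/2,43/2] -> hit [25/2,29/2], descend [4, 7, 9, 11]
    N4 x:[12,44/3] y:[6,17/2] z:[25/2,16] -> miss, prune
    N7 x:[43/3,47/3] y:[13,14] z:[13,14] -> miss, prune
    N9 x:[7,26/3] y:[15/2,29/2] z:[27/2,43/2] -> miss, prune
    N11 x:[31/3,34/3] y:[17/2,9] z:[25/2,13] -> miss, prune
  N12 x:[13/3,12] y:[1,15] z:[3/2,12] -> hit [13/3,12], descend [3, 10, 15]
    N3 x:[23/3,12] y:[1,23/2] z:[2,12] -> hit [23/3,23/2] leaf, test {P3(miss), P19@t=23/2}
    N10 x:[19/3,23/3] y:[21/2,15] z:[5/2,23/2] -> miss, prune
    N15 x:[13/3,16/3] y:[9/2,11/2] z:[3/2,5/2] -> miss, prune
  N16 x:[5,12] y:[29/2,45/2] z:[7,39/2] -> miss, prune
  N18 x:[12,52/3] y:[13,41/2] z:[5/2,20] -> hit [13,52/3], descend [5, 6, 13, 17]
    N5 x:[44/3,52/3] y:[15,41/2] z:[31/2,20] -> hit [31/2,52/3] leaf, test {P1(miss), P14(miss)}
    N6 x:[47/3,50/3] y:[35/2,39/2] z:[23/2,13] -> miss, prune
    N13 x:[12,44/3] y:[13,17] z:[5/2,7] -> miss, prune
    N17 x:[14,43/3] y:[37/2,20] z:[5,8] -> miss, prune

Summary -> nodes [0, 8, 4, 7, 9, 11, 12, 3, 10, 15, 16, 18, 5, 6, 13, 17]; box-tests=16; leaf-entries=2; first=P19

== RESULT ==
2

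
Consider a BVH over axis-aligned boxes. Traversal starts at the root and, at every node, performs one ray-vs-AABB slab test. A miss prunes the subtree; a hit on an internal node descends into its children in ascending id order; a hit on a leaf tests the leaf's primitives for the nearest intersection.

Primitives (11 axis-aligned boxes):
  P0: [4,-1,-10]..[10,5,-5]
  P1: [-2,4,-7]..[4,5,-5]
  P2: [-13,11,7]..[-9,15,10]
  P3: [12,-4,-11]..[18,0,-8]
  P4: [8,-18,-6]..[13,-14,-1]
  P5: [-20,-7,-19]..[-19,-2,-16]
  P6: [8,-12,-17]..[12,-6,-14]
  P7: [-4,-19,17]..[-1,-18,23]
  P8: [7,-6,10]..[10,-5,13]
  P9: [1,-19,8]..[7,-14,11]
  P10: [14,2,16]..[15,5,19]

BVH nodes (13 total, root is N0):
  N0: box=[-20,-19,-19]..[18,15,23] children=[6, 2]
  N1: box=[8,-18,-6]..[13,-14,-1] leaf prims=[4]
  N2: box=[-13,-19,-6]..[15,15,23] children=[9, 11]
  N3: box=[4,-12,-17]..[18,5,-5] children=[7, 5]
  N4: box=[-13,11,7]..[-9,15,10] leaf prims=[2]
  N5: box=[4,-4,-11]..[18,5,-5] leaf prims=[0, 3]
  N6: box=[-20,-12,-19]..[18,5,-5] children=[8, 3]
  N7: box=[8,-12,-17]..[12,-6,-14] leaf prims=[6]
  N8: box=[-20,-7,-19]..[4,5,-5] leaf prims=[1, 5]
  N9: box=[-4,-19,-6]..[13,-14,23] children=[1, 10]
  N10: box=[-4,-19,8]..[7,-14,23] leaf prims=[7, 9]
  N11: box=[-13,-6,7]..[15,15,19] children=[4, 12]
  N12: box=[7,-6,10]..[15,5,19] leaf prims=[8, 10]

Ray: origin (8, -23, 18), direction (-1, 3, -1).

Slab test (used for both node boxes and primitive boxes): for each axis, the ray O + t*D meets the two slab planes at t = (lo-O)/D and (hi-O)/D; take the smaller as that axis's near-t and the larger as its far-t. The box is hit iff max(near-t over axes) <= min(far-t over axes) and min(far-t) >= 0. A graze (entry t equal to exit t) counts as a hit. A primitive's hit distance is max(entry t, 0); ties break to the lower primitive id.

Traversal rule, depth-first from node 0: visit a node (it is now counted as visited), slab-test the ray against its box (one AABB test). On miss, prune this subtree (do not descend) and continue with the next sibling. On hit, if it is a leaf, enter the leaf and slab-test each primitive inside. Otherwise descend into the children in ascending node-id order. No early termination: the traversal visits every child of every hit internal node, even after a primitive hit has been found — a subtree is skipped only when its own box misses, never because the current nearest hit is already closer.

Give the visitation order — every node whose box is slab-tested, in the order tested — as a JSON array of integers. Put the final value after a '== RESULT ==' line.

Trace the traversal:
N0 x:[-10,28] y:[4/3,38/3] z:[-5,37] -> hit [4/3,38/3], descend [2, 6]
  N2 x:[-7,21] y:[4/3,38/3] z:[-5,24] -> hit [4/3,38/3], descend [9, 11]
    N9 x:[-5,12] y:[4/3,3] z:[-5,24] -> hit [4/3,3], descend [1, 10]
      N1 x:[-5,0] y:[5/3,3] z:[19,24] -> miss, prune
      N10 x:[1,12] y:[4/3,3] z:[-5,10] -> hit [4/3,3] leaf, test {P7(miss), P9(miss)}
    N11 x:[-7,21] y:[17/3,38/3] z:[-1,11] -> hit [17/3,11], descend [4, 12]
      N4 x:[17,21] y:[34/3,38/3] z:[8,11] -> miss, prune
      N12 x:[-7,1] y:[17/3,28/3] z:[-1,8] -> miss, prune
  N6 x:[-10,28] y:[11/3,28/3] z:[23,37] -> miss, prune

order=[0, 2, 9, 1, 10, 11, 4, 12, 6]  |boxes|=9  |leaves|=1  hit=miss

== RESULT ==
[0, 2, 9, 1, 10, 11, 4, 12, 6]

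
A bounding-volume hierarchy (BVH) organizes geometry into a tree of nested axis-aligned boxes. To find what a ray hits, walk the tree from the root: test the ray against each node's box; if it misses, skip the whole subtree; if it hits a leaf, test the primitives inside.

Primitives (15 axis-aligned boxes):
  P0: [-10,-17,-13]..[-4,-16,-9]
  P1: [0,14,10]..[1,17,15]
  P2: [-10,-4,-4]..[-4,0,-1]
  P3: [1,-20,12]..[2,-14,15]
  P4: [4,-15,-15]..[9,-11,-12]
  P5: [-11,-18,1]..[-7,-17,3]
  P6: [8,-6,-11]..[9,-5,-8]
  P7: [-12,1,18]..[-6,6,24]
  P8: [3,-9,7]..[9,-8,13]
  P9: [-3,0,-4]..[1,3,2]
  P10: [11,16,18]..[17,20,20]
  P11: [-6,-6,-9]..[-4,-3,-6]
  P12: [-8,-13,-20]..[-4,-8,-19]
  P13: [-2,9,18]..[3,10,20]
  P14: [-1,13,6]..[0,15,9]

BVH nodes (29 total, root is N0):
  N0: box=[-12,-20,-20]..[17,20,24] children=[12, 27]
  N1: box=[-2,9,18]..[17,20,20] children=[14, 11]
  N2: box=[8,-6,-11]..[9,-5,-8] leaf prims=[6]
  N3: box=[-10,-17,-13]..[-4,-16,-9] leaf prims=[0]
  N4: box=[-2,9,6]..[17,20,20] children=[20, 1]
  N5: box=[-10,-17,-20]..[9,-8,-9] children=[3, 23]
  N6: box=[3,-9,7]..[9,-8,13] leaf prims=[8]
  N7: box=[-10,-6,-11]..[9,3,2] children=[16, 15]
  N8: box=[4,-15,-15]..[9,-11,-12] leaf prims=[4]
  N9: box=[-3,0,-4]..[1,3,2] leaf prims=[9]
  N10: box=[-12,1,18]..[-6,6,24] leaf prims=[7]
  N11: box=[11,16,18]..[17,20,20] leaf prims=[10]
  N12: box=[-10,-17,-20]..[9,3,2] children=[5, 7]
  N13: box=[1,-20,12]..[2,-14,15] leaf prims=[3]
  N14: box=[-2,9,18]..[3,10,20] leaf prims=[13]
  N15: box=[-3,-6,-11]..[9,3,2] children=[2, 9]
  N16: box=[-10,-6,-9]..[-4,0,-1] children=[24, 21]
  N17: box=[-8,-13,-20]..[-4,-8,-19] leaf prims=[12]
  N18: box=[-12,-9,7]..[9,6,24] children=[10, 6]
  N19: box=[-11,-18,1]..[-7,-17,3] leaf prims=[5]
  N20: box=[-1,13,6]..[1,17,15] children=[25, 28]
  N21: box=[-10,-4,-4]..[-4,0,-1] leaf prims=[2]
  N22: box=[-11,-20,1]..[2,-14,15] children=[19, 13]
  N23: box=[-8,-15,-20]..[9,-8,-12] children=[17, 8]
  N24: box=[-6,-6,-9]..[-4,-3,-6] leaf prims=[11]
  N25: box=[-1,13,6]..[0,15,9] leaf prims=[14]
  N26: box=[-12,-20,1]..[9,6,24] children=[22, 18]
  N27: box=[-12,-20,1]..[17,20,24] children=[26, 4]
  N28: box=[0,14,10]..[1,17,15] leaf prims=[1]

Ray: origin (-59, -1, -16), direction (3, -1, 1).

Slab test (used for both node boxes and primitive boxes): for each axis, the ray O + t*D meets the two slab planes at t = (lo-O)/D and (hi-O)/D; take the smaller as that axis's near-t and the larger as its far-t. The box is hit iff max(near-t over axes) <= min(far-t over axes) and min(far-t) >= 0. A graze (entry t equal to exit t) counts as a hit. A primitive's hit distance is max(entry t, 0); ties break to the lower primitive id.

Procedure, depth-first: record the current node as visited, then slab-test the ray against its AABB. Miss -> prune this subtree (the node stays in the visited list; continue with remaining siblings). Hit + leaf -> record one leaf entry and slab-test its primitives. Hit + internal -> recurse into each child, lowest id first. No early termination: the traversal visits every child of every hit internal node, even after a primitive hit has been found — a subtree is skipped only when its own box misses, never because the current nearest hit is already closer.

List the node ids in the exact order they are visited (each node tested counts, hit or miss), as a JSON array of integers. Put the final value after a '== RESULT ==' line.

Walk:
N0 x:[47/3,76/3] y:[-21,19] z:[-4,40] -> hit [47/3,19], descend [12, 27]
  N12 x:[49/3,68/3] y:[-4,16] z:[-4,18] -> miss, prune
  N27 x:[47/3,76/3] y:[-21,19] z:[17,40] -> hit [17,19], descend [4, 26]
    N4 x:[19,76/3] y:[-21,-10] z:[22,36] -> miss, prune
    N26 x:[47/3,68/3] y:[-7,19] z:[17,40] -> hit [17,19], descend [18, 22]
      N18 x:[47/3,68/3] y:[-7,8] z:[23,40] -> miss, prune
      N22 x:[16,61/3] y:[13,19] z:[17,31] -> hit [17,19], descend [13, 19]
        N13 x:[20,61/3] y:[13,19] z:[28,31] -> miss, prune
        N19 x:[16,52/3] y:[16,17] z:[17,19] -> hit [17,17] leaf, test {P5@t=17}

Summary -> nodes [0, 12, 27, 4, 26, 18, 22, 13, 19]; box-tests=9; leaf-entries=1; first=P5

== RESULT ==
[0, 12, 27, 4, 26, 18, 22, 13, 19]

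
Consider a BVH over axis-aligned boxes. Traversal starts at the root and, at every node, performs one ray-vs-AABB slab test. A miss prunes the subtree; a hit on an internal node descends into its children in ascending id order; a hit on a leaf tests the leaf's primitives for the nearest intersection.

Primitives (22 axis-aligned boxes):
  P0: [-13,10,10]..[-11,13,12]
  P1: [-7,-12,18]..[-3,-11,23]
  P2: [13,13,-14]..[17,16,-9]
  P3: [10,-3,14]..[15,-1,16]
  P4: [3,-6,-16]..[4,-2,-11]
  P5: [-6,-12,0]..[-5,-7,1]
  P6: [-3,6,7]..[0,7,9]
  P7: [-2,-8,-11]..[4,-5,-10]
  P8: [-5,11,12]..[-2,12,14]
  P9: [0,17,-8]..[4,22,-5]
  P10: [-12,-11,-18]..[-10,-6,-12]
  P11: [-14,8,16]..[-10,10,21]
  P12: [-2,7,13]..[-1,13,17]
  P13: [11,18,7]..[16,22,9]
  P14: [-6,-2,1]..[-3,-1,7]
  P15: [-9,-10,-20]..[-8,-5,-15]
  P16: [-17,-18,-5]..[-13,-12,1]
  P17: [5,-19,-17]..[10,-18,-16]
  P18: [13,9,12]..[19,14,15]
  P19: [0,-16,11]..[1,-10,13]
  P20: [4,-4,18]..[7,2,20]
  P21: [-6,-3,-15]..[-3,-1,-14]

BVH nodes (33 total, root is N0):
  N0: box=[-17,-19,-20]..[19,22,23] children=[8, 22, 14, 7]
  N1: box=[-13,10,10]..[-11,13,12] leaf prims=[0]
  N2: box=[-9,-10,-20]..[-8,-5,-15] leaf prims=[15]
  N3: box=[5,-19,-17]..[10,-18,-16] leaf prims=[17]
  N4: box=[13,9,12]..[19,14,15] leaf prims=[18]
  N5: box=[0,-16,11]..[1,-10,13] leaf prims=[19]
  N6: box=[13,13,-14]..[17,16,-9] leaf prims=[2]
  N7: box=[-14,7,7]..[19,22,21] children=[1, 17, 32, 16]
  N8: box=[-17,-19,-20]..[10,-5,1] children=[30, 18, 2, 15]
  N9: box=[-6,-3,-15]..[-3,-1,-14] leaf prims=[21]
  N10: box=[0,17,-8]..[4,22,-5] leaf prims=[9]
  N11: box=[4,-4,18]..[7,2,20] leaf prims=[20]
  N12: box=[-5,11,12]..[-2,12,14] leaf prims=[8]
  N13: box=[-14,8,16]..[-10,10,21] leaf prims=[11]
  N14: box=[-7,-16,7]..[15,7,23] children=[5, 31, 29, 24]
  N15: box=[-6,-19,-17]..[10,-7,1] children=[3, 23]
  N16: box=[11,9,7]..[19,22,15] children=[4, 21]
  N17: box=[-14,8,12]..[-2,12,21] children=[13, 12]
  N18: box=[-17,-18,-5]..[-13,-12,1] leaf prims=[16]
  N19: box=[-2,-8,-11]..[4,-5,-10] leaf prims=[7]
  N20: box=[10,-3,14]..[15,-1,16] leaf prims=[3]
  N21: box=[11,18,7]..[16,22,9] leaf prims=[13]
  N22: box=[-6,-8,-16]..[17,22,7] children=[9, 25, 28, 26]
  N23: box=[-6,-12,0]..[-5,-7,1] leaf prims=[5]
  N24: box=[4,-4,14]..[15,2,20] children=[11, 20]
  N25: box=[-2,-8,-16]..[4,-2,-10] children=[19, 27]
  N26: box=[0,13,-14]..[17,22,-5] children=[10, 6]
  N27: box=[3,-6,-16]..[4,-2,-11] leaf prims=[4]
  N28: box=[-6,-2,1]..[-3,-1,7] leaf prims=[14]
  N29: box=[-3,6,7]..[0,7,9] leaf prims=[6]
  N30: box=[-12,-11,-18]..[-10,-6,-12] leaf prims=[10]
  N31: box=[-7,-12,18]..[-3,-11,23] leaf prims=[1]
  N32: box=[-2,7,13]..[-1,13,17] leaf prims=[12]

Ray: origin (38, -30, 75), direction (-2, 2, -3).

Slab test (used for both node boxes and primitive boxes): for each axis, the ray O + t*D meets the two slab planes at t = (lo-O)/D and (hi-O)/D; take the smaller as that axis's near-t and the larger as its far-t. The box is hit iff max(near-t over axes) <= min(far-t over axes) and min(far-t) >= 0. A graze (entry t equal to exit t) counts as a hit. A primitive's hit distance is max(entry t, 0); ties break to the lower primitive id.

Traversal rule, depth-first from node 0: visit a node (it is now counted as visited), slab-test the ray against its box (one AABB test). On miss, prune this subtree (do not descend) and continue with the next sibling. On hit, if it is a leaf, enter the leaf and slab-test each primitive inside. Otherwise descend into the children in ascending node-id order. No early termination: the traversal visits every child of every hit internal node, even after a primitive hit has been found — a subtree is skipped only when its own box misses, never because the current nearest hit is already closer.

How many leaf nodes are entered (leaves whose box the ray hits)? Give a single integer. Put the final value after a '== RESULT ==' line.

Traverse from the root:
N0 x:[19/2,55/2] y:[11/2,26] z:[52/3,95/3] -> hit [52/3,26], descend [7, 8, 14, 22]
  N7 x:[19/2,26] y:[37/2,26] z:[18,68/3] -> hit [37/2,68/3], descend [1, 16, 17, 32]
    N1 x:[49/2,51/2] y:[20,43/2] z:[21,65/3] -> miss, prune
    N16 x:[19/2,27/2] y:[39/2,26] z:[20,68/3] -> miss, prune
    N17 x:[20,26] y:[19,21] z:[18,21] -> hit [20,21], descend [12, 13]
      N12 x:[20,43/2] y:[41/2,21] z:[61/3,21] -> hit [41/2,21] leaf, test {P8@t=41/2}
      N13 x:[24,26] y:[19,20] z:[18,59/3] -> miss, prune
    N32 x:[39/2,20] y:[37/2,43/2] z:[58/3,62/3] -> hit [39/2,20] leaf, test {P12@t=39/2}
  N8 x:[14,55/2] y:[11/2,25/2] z:[74/3,95/3] -> miss, prune
  N14 x:[23/2,45/2] y:[7,37/2] z:[52/3,68/3] -> hit [52/3,37/2], descend [5, 24, 29, 31]
    N5 x:[37/2,19] y:[7,10] z:[62/3,64/3] -> miss, prune
    N24 x:[23/2,17] y:[13,16] z:[55/3,61/3] -> miss, prune
    N29 x:[19,41/2] y:[18,37/2] z:[22,68/3] -> miss, prune
    N31 x:[41/2,45/2] y:[9,19/2] z:[52/3,19] -> miss, prune
  N22 x:[21/2,22] y:[11,26] z:[68/3,91/3] -> miss, prune

Summary -> nodes [0, 7, 1, 16, 17, 12, 13, 32, 8, 14, 5, 24, 29, 31, 22]; box-tests=15; leaf-entries=2; first=P12

== RESULT ==
2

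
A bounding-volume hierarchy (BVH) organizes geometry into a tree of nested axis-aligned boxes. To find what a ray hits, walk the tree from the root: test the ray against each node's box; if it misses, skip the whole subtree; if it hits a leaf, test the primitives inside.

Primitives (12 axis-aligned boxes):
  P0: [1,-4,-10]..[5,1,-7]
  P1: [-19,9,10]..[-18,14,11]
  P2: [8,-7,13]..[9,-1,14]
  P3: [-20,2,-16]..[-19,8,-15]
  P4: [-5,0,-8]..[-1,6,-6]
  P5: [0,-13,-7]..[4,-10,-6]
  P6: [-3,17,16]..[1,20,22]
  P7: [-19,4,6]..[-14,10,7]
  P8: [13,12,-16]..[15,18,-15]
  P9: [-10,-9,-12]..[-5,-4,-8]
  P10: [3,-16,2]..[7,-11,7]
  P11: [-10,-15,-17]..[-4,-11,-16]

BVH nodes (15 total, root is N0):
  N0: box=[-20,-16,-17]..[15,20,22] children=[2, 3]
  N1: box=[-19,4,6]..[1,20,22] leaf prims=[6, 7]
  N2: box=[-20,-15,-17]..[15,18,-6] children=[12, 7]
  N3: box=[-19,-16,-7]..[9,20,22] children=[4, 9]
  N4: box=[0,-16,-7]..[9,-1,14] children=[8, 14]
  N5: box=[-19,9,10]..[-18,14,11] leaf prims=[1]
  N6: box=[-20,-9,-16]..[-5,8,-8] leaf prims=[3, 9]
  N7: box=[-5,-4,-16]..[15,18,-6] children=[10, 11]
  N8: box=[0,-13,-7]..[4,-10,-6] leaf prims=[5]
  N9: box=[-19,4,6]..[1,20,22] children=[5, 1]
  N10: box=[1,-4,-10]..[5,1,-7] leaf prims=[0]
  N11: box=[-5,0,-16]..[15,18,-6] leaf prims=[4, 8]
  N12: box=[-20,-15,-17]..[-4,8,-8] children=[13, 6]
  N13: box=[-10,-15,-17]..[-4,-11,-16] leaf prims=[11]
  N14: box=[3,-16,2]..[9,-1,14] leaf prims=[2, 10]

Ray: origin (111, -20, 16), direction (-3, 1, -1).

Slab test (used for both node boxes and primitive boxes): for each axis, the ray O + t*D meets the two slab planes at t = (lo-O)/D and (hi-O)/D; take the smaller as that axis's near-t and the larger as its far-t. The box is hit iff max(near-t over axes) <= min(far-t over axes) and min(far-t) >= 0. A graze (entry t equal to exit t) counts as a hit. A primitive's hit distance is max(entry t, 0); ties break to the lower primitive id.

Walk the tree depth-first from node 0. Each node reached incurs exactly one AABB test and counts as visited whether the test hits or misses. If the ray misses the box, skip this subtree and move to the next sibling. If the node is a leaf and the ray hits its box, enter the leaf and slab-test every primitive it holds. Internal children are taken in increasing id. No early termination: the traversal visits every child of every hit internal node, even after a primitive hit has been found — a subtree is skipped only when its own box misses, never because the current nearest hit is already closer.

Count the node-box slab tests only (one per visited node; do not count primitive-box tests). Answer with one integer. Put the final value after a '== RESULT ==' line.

Trace the traversal:
N0 x:[32,131/3] y:[4,40] z:[-6,33] -> hit [32,33], descend [2, 3]
  N2 x:[32,131/3] y:[5,38] z:[22,33] -> hit [32,33], descend [7, 12]
    N7 x:[32,116/3] y:[16,38] z:[22,32] -> hit [32,32], descend [10, 11]
      N10 x:[106/3,110/3] y:[16,21] z:[23,26] -> miss, prune
      N11 x:[32,116/3] y:[20,38] z:[22,32] -> hit [32,32] leaf, test {P4(miss), P8@t=32}
    N12 x:[115/3,131/3] y:[5,28] z:[24,33] -> miss, prune
  N3 x:[34,130/3] y:[4,40] z:[-6,23] -> miss, prune

Summary -> nodes [0, 2, 7, 10, 11, 12, 3]; box-tests=7; leaf-entries=1; first=P8

== RESULT ==
7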